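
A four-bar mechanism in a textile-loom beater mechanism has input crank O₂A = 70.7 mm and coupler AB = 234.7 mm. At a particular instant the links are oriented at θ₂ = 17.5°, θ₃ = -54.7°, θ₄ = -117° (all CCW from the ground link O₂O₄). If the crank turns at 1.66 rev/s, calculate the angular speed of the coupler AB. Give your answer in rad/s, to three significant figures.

2.53

ω₂ = 10.43 rad/s (from 1.66 rev/s).
Differentiating the loop-closure r₂e^{iθ₂}+r₃e^{iθ₃}=r₁+r₄e^{iθ₄} gives r₂ω₂e^{iθ₂}+r₃ω₃e^{iθ₃}=r₄ω₄e^{iθ₄}.
Eliminating the other unknown: ω₃ = r₂ω₂ sin(θ₄−θ₂) / [r₃ sin(θ₃−θ₄)].
Numerator sine = -0.71325; denominator sine = +0.88539.
Result = 0.0707·10.43·(-0.71325) / (0.2347·(+0.88539)) = -2.531 rad/s; magnitude 2.531 rad/s.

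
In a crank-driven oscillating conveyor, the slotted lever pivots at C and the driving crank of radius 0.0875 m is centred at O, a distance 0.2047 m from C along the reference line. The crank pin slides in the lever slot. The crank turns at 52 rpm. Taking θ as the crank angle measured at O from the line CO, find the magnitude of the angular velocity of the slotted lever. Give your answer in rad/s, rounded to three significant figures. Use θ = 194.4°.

ω = 5.445 rad/s (from 52 rpm).
Crank pin A relative to C: A = (d + r cosθ, r sinθ); lever angle φ = atan2(r sinθ, d + r cosθ).
Differentiating tanφ: φ̇ = rω(d cosθ + r)/(d² + r² + 2dr cosθ).
d² + r² + 2dr cosθ = |CA|² = 0.0148613 m²;  d cosθ + r = -0.11077 m.
|ω_lever| = |0.0875·5.445·-0.11077| / 0.0148613 = 3.5514 rad/s.

3.55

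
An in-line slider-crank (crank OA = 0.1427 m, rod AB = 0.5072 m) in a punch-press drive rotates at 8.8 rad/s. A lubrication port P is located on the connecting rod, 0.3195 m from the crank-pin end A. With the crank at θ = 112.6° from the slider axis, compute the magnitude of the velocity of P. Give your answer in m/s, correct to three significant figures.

ω = 8.8 rad/s.  Crank-pin speed |V_A| = rω = 1.2558 m/s, perpendicular to OA.
Rod angle: sinφ = −(r/L) sinθ ⇒ φ = -15.055°; ω_rod = −rω cosθ/√(L²−r²sin²θ) = +0.98528 rad/s.
V_P = V_A + ω_rod × AP, with AP = 0.3195 m along the rod.
Components: V_Px = −rω sinθ − a·ω_rod·sinφ = -1.0776 m/s;  V_Py = rω cosθ + a·ω_rod·cosφ = -0.17859 m/s.
|V_P| = √(V_Px² + V_Py²) = 1.0923 m/s.

1.09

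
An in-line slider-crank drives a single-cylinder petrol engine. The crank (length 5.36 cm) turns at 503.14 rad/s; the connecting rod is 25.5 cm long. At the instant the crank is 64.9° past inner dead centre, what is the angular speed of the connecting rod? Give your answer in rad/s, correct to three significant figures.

ω = 503.1 rad/s
The rod makes angle φ with the slider axis where L sinφ = r sinθ; differentiating, L cosφ·φ̇ = r ω cosθ.
L cosφ = √(L² − r² sin²θ) = 0.25034 m.
|ω_rod| = r ω |cosθ| / √(L² − r² sin²θ) = 0.0536·503.1·0.42420/0.25034 = 45.698 rad/s.

45.7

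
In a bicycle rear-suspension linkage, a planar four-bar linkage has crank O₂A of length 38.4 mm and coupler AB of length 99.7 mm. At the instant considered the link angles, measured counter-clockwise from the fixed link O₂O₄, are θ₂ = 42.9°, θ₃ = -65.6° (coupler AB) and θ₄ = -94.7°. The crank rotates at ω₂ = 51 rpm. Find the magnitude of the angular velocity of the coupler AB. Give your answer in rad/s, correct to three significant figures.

ω₂ = 5.341 rad/s (from 51 rpm).
Differentiating the loop-closure r₂e^{iθ₂}+r₃e^{iθ₃}=r₁+r₄e^{iθ₄} gives r₂ω₂e^{iθ₂}+r₃ω₃e^{iθ₃}=r₄ω₄e^{iθ₄}.
Eliminating the other unknown: ω₃ = r₂ω₂ sin(θ₄−θ₂) / [r₃ sin(θ₃−θ₄)].
Numerator sine = -0.67430; denominator sine = +0.48634.
Result = 0.0384·5.341·(-0.67430) / (0.0997·(+0.48634)) = -2.852 rad/s; magnitude 2.852 rad/s.

2.85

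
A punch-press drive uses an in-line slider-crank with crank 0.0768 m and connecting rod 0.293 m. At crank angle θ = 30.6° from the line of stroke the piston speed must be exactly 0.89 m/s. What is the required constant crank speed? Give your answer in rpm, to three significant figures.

177

For an in-line slider-crank, |v_piston| = rω|sinθ|·[1 + r cosθ/√(L² − r² sin²θ)].
With r = 0.0768 m, L = 0.293 m, θ = 30.6°: the bracketed kinematic factor |dx/dθ| = 0.047994 m.
ω = v/|dx/dθ| = 0.89/0.047994 = 18.544 rad/s.
N = 60ω/(2π) = 177.08 rpm.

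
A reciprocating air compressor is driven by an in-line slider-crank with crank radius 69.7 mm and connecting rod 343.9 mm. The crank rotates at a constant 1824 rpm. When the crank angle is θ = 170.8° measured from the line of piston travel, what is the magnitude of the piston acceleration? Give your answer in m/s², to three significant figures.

ω = 2π·1824/60 = 191 rad/s
x(θ) = r cosθ + √(L² − r² sin²θ); with ω constant, a = ω²·d²x/dθ².
d²x/dθ² = −r cosθ − r²(cos2θ)/√u − r⁴ sin²2θ/(4u^{3/2}),  u = L² − r² sin²θ = 0.118143 m².
Substituting r = 0.0697 m, L = 0.3439 m, θ = 170.8°: d²x/dθ² = +0.055378 m.
a = ω²·d²x/dθ² = (191)²·(+0.055378) = +2020.4 m/s²;  |a| = 2020.4 m/s².

2020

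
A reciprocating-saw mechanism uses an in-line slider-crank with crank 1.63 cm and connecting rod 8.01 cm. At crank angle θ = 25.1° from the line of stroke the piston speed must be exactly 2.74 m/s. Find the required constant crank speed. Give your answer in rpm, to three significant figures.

For an in-line slider-crank, |v_piston| = rω|sinθ|·[1 + r cosθ/√(L² − r² sin²θ)].
With r = 0.0163 m, L = 0.0801 m, θ = 25.1°: the bracketed kinematic factor |dx/dθ| = 0.0081934 m.
ω = v/|dx/dθ| = 2.74/0.0081934 = 334.41 rad/s.
N = 60ω/(2π) = 3193.4 rpm.

3190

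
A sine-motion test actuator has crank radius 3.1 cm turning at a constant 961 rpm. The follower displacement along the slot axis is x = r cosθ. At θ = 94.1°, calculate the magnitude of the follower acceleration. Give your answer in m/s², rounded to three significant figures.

ω = 100.6 rad/s (from 961 rpm).
x = r cosθ ⇒ ẍ = −rω² cosθ (ω constant).
|a| = rω²|cosθ| = 0.031·(100.6)²·|cos 94.1°| = 22.447 m/s².

22.4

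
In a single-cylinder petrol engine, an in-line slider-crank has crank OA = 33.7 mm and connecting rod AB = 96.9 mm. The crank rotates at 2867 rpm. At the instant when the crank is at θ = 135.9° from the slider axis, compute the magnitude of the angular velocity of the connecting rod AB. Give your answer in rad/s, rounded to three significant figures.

77.3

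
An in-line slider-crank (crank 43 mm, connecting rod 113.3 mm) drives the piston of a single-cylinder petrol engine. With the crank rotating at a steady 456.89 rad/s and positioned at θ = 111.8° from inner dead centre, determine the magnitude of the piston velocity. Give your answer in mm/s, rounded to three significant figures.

15500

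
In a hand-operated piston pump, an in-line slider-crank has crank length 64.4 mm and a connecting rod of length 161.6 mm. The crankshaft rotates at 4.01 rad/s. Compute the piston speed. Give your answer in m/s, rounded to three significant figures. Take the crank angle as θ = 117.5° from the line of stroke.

0.184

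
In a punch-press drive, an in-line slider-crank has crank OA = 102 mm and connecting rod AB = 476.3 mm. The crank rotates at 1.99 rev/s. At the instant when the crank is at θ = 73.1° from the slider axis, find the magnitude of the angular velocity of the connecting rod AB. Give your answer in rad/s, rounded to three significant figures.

0.795

ω = 12.5 rad/s (converted from 1.99 rev/s).
The rod makes angle φ with the slider axis where L sinφ = r sinθ; differentiating, L cosφ·φ̇ = r ω cosθ.
L cosφ = √(L² − r² sin²θ) = 0.46619 m.
|ω_rod| = r ω |cosθ| / √(L² − r² sin²θ) = 0.102·12.5·0.29070/0.46619 = 0.79527 rad/s.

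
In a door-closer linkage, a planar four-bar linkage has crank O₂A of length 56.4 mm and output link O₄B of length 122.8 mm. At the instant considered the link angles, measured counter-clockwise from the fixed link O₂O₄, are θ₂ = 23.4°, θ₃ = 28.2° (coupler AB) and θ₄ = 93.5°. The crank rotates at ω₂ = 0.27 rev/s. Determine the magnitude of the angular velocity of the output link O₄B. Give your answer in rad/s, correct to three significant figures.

0.0718

ω₂ = 1.696 rad/s (from 0.27 rev/s).
Differentiating the loop-closure r₂e^{iθ₂}+r₃e^{iθ₃}=r₁+r₄e^{iθ₄} gives r₂ω₂e^{iθ₂}+r₃ω₃e^{iθ₃}=r₄ω₄e^{iθ₄}.
Eliminating the other unknown: ω₄ = r₂ω₂ sin(θ₂−θ₃) / [r₄ sin(θ₄−θ₃)].
Numerator sine = -0.08368; denominator sine = +0.90851.
Result = 0.0564·1.696·(-0.08368) / (0.1228·(+0.90851)) = -0.071764 rad/s; magnitude 0.071764 rad/s.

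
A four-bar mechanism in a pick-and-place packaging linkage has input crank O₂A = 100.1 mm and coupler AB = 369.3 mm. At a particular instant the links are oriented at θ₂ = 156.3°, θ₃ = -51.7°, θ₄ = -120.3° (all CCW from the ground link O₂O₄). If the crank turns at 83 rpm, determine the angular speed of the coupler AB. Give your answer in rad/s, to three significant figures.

ω₂ = 8.692 rad/s (from 83 rpm).
Differentiating the loop-closure r₂e^{iθ₂}+r₃e^{iθ₃}=r₁+r₄e^{iθ₄} gives r₂ω₂e^{iθ₂}+r₃ω₃e^{iθ₃}=r₄ω₄e^{iθ₄}.
Eliminating the other unknown: ω₃ = r₂ω₂ sin(θ₄−θ₂) / [r₃ sin(θ₃−θ₄)].
Numerator sine = +0.99337; denominator sine = +0.93106.
Result = 0.1001·8.692·(+0.99337) / (0.3693·(+0.93106)) = +2.5136 rad/s; magnitude 2.5136 rad/s.

2.51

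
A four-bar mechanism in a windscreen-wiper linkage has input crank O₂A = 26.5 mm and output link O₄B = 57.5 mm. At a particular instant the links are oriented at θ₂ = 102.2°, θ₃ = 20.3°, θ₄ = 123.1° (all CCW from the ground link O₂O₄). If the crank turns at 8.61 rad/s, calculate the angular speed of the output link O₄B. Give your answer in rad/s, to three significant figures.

ω₂ = 8.61 rad/s
Differentiating the loop-closure r₂e^{iθ₂}+r₃e^{iθ₃}=r₁+r₄e^{iθ₄} gives r₂ω₂e^{iθ₂}+r₃ω₃e^{iθ₃}=r₄ω₄e^{iθ₄}.
Eliminating the other unknown: ω₄ = r₂ω₂ sin(θ₂−θ₃) / [r₄ sin(θ₄−θ₃)].
Numerator sine = +0.99002; denominator sine = +0.97515.
Result = 0.0265·8.61·(+0.99002) / (0.0575·(+0.97515)) = +4.0286 rad/s; magnitude 4.0286 rad/s.

4.03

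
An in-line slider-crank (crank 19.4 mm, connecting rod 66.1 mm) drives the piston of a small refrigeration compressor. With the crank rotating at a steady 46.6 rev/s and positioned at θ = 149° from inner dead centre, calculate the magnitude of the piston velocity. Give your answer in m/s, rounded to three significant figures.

2.18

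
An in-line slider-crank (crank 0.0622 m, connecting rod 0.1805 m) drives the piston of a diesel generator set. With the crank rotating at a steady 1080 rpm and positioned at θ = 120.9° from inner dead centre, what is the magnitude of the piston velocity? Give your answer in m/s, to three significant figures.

4.92

ω = 2π·1080/60 = 113.1 rad/s
For an in-line slider-crank, x = r cosθ + √(L² − r² sin²θ), so v = −rω sinθ·[1 + r cosθ/√(L² − r² sin²θ)].
With r = 0.0622 m, L = 0.1805 m, θ = 120.9°: √(L² − r² sin²θ) = 0.17243 m.
v = −0.0622·113.1·0.85806·[1 + 0.0622·-0.51354/0.17243] = -4.918 m/s.
|v| = 4.918 m/s.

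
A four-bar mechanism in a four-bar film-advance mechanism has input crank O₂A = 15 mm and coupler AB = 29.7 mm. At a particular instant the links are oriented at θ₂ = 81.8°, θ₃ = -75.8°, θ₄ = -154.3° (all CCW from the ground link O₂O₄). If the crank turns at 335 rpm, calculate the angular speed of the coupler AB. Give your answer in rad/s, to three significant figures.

ω₂ = 35.08 rad/s (from 335 rpm).
Differentiating the loop-closure r₂e^{iθ₂}+r₃e^{iθ₃}=r₁+r₄e^{iθ₄} gives r₂ω₂e^{iθ₂}+r₃ω₃e^{iθ₃}=r₄ω₄e^{iθ₄}.
Eliminating the other unknown: ω₃ = r₂ω₂ sin(θ₄−θ₂) / [r₃ sin(θ₃−θ₄)].
Numerator sine = +0.83001; denominator sine = +0.97992.
Result = 0.015·35.08·(+0.83001) / (0.0297·(+0.97992)) = +15.007 rad/s; magnitude 15.007 rad/s.

15.0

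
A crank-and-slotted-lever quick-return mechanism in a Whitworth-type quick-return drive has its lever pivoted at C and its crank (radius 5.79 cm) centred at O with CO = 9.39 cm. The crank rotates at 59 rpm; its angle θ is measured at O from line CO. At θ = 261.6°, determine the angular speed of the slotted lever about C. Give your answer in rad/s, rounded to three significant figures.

ω = 6.178 rad/s (from 59 rpm).
Crank pin A relative to C: A = (d + r cosθ, r sinθ); lever angle φ = atan2(r sinθ, d + r cosθ).
Differentiating tanφ: φ̇ = rω(d cosθ + r)/(d² + r² + 2dr cosθ).
d² + r² + 2dr cosθ = |CA|² = 0.0105812 m²;  d cosθ + r = +0.044183 m.
|ω_lever| = |0.0579·6.178·+0.044183| / 0.0105812 = 1.4938 rad/s.

1.49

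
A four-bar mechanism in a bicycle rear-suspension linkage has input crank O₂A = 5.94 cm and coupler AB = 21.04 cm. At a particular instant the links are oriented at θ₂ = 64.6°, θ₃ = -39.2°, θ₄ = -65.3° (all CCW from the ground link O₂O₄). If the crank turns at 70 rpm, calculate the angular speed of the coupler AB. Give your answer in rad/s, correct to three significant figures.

3.61

ω₂ = 7.33 rad/s (from 70 rpm).
Differentiating the loop-closure r₂e^{iθ₂}+r₃e^{iθ₃}=r₁+r₄e^{iθ₄} gives r₂ω₂e^{iθ₂}+r₃ω₃e^{iθ₃}=r₄ω₄e^{iθ₄}.
Eliminating the other unknown: ω₃ = r₂ω₂ sin(θ₄−θ₂) / [r₃ sin(θ₃−θ₄)].
Numerator sine = -0.76717; denominator sine = +0.43994.
Result = 0.0594·7.33·(-0.76717) / (0.2104·(+0.43994)) = -3.6088 rad/s; magnitude 3.6088 rad/s.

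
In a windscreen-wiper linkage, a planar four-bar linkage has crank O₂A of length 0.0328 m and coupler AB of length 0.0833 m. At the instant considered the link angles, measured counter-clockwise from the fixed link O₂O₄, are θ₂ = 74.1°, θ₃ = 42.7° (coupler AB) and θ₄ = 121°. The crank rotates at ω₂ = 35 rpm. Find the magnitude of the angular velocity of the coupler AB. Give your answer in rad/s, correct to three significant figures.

ω₂ = 3.665 rad/s (from 35 rpm).
Differentiating the loop-closure r₂e^{iθ₂}+r₃e^{iθ₃}=r₁+r₄e^{iθ₄} gives r₂ω₂e^{iθ₂}+r₃ω₃e^{iθ₃}=r₄ω₄e^{iθ₄}.
Eliminating the other unknown: ω₃ = r₂ω₂ sin(θ₄−θ₂) / [r₃ sin(θ₃−θ₄)].
Numerator sine = +0.73016; denominator sine = -0.97922.
Result = 0.0328·3.665·(+0.73016) / (0.0833·(-0.97922)) = -1.0761 rad/s; magnitude 1.0761 rad/s.

1.08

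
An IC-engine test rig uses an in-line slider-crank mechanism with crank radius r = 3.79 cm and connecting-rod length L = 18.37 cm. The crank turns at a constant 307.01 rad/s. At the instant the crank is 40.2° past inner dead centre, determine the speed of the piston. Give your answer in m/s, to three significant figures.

ω = 307 rad/s
For an in-line slider-crank, x = r cosθ + √(L² − r² sin²θ), so v = −rω sinθ·[1 + r cosθ/√(L² − r² sin²θ)].
With r = 0.0379 m, L = 0.1837 m, θ = 40.2°: √(L² − r² sin²θ) = 0.18206 m.
v = −0.0379·307·0.64546·[1 + 0.0379·0.76380/0.18206] = -8.7045 m/s.
|v| = 8.7045 m/s.

8.70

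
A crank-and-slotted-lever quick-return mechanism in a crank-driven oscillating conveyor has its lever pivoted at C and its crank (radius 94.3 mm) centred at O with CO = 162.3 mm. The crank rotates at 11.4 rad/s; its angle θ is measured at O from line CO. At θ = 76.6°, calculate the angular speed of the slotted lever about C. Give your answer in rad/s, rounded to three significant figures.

ω = 11.4 rad/s
Crank pin A relative to C: A = (d + r cosθ, r sinθ); lever angle φ = atan2(r sinθ, d + r cosθ).
Differentiating tanφ: φ̇ = rω(d cosθ + r)/(d² + r² + 2dr cosθ).
d² + r² + 2dr cosθ = |CA|² = 0.0423275 m²;  d cosθ + r = +0.13191 m.
|ω_lever| = |0.0943·11.4·+0.13191| / 0.0423275 = 3.3503 rad/s.

3.35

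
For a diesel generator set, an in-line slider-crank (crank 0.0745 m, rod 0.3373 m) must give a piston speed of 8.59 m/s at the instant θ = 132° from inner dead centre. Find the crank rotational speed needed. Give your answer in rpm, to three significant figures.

1740

For an in-line slider-crank, |v_piston| = rω|sinθ|·[1 + r cosθ/√(L² − r² sin²θ)].
With r = 0.0745 m, L = 0.3373 m, θ = 132°: the bracketed kinematic factor |dx/dθ| = 0.047069 m.
ω = v/|dx/dθ| = 8.59/0.047069 = 182.5 rad/s.
N = 60ω/(2π) = 1742.7 rpm.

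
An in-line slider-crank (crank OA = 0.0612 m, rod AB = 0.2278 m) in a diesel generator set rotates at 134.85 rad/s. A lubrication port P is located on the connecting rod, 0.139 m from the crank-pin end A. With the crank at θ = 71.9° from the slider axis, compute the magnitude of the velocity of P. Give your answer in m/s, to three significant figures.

ω = 134.8 rad/s.  Crank-pin speed |V_A| = rω = 8.2528 m/s, perpendicular to OA.
Rod angle: sinφ = −(r/L) sinθ ⇒ φ = -14.795°; ω_rod = −rω cosθ/√(L²−r²sin²θ) = -11.641 rad/s.
V_P = V_A + ω_rod × AP, with AP = 0.139 m along the rod.
Components: V_Px = −rω sinθ − a·ω_rod·sinφ = -8.2576 m/s;  V_Py = rω cosθ + a·ω_rod·cosφ = +0.99947 m/s.
|V_P| = √(V_Px² + V_Py²) = 8.3179 m/s.

8.32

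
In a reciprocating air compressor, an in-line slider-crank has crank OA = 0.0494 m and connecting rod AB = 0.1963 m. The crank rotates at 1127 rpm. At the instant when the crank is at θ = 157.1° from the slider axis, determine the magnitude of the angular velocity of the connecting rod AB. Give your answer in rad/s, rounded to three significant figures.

27.5

ω = 118 rad/s (converted from 1127 rpm).
The rod makes angle φ with the slider axis where L sinφ = r sinθ; differentiating, L cosφ·φ̇ = r ω cosθ.
L cosφ = √(L² − r² sin²θ) = 0.19536 m.
|ω_rod| = r ω |cosθ| / √(L² − r² sin²θ) = 0.0494·118·0.92119/0.19536 = 27.492 rad/s.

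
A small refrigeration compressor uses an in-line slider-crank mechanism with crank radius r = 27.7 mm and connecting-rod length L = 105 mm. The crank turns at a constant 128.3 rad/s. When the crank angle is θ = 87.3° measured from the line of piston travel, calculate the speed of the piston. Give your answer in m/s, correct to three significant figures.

ω = 128.3 rad/s
For an in-line slider-crank, x = r cosθ + √(L² − r² sin²θ), so v = −rω sinθ·[1 + r cosθ/√(L² − r² sin²θ)].
With r = 0.0277 m, L = 0.105 m, θ = 87.3°: √(L² − r² sin²θ) = 0.10129 m.
v = −0.0277·128.3·0.99889·[1 + 0.0277·0.04711/0.10129] = -3.5957 m/s.
|v| = 3.5957 m/s.

3.60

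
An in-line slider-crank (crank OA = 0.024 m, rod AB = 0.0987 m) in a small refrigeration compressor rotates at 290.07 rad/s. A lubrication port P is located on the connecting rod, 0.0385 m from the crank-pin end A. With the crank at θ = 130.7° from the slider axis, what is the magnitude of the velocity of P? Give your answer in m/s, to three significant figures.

ω = 290.1 rad/s.  Crank-pin speed |V_A| = rω = 6.9617 m/s, perpendicular to OA.
Rod angle: sinφ = −(r/L) sinθ ⇒ φ = -10.623°; ω_rod = −rω cosθ/√(L²−r²sin²θ) = +46.797 rad/s.
V_P = V_A + ω_rod × AP, with AP = 0.0385 m along the rod.
Components: V_Px = −rω sinθ − a·ω_rod·sinφ = -4.9458 m/s;  V_Py = rω cosθ + a·ω_rod·cosφ = -2.7689 m/s.
|V_P| = √(V_Px² + V_Py²) = 5.6681 m/s.

5.67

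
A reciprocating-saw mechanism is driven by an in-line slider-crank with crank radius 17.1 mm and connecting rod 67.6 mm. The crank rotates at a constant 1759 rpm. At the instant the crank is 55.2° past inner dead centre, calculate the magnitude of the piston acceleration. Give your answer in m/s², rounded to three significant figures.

ω = 2π·1759/60 = 184.2 rad/s
x(θ) = r cosθ + √(L² − r² sin²θ); with ω constant, a = ω²·d²x/dθ².
d²x/dθ² = −r cosθ − r²(cos2θ)/√u − r⁴ sin²2θ/(4u^{3/2}),  u = L² − r² sin²θ = 0.00437259 m².
Substituting r = 0.0171 m, L = 0.0676 m, θ = 55.2°: d²x/dθ² = -0.0082827 m.
a = ω²·d²x/dθ² = (184.2)²·(-0.0082827) = -281.04 m/s²;  |a| = 281.04 m/s².

281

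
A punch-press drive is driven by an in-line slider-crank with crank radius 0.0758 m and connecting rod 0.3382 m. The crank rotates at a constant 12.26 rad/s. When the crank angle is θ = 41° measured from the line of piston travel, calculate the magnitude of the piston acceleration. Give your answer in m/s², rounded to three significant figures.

8.99

ω = 12.26 rad/s
x(θ) = r cosθ + √(L² − r² sin²θ); with ω constant, a = ω²·d²x/dθ².
d²x/dθ² = −r cosθ − r²(cos2θ)/√u − r⁴ sin²2θ/(4u^{3/2}),  u = L² − r² sin²θ = 0.111906 m².
Substituting r = 0.0758 m, L = 0.3382 m, θ = 41°: d²x/dθ² = -0.059814 m.
a = ω²·d²x/dθ² = (12.26)²·(-0.059814) = -8.9904 m/s²;  |a| = 8.9904 m/s².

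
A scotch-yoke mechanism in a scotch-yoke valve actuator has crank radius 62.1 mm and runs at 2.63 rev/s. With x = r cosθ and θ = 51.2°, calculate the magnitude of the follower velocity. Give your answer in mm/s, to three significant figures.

ω = 16.52 rad/s (from 2.63 rev/s).
x = r cosθ ⇒ ẋ = −rω sinθ.
|v| = rω|sinθ| = 0.0621·16.52·|sin 51.2°| = 0.79975 m/s = 799.75 mm/s.

800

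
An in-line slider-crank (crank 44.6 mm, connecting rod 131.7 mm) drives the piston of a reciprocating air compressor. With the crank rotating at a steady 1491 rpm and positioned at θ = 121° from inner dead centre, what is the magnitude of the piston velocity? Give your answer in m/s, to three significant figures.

4.88

ω = 2π·1491/60 = 156.1 rad/s
For an in-line slider-crank, x = r cosθ + √(L² − r² sin²θ), so v = −rω sinθ·[1 + r cosθ/√(L² − r² sin²θ)].
With r = 0.0446 m, L = 0.1317 m, θ = 121°: √(L² − r² sin²θ) = 0.12603 m.
v = −0.0446·156.1·0.85717·[1 + 0.0446·-0.51504/0.12603] = -4.8811 m/s.
|v| = 4.8811 m/s.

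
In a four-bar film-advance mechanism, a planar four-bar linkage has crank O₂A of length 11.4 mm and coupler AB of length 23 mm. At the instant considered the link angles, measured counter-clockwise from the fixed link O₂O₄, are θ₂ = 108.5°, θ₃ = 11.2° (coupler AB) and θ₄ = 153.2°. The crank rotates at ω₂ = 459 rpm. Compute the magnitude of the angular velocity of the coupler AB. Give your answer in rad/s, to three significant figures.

27.2

ω₂ = 48.07 rad/s (from 459 rpm).
Differentiating the loop-closure r₂e^{iθ₂}+r₃e^{iθ₃}=r₁+r₄e^{iθ₄} gives r₂ω₂e^{iθ₂}+r₃ω₃e^{iθ₃}=r₄ω₄e^{iθ₄}.
Eliminating the other unknown: ω₃ = r₂ω₂ sin(θ₄−θ₂) / [r₃ sin(θ₃−θ₄)].
Numerator sine = +0.70339; denominator sine = -0.61566.
Result = 0.0114·48.07·(+0.70339) / (0.023·(-0.61566)) = -27.219 rad/s; magnitude 27.219 rad/s.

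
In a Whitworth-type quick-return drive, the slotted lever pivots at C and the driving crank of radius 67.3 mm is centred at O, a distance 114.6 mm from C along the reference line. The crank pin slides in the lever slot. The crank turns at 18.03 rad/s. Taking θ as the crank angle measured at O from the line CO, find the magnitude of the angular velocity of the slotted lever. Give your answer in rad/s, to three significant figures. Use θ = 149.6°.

ω = 18.03 rad/s
Crank pin A relative to C: A = (d + r cosθ, r sinθ); lever angle φ = atan2(r sinθ, d + r cosθ).
Differentiating tanφ: φ̇ = rω(d cosθ + r)/(d² + r² + 2dr cosθ).
d² + r² + 2dr cosθ = |CA|² = 0.00435804 m²;  d cosθ + r = -0.031544 m.
|ω_lever| = |0.0673·18.03·-0.031544| / 0.00435804 = 8.7829 rad/s.

8.78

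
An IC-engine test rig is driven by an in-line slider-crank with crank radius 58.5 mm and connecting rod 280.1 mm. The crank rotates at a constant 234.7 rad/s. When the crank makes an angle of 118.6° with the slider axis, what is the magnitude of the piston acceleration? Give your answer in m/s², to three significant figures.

ω = 234.7 rad/s
x(θ) = r cosθ + √(L² − r² sin²θ); with ω constant, a = ω²·d²x/dθ².
d²x/dθ² = −r cosθ − r²(cos2θ)/√u − r⁴ sin²2θ/(4u^{3/2}),  u = L² − r² sin²θ = 0.075818 m².
Substituting r = 0.0585 m, L = 0.2801 m, θ = 118.6°: d²x/dθ² = +0.034637 m.
a = ω²·d²x/dθ² = (234.7)²·(+0.034637) = +1908 m/s²;  |a| = 1908 m/s².

1910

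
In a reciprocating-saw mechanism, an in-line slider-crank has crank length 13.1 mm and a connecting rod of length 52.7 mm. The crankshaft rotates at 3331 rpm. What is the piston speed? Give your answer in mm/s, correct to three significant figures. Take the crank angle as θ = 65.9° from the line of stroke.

4610

ω = 2π·3331/60 = 348.8 rad/s
For an in-line slider-crank, x = r cosθ + √(L² − r² sin²θ), so v = −rω sinθ·[1 + r cosθ/√(L² − r² sin²θ)].
With r = 0.0131 m, L = 0.0527 m, θ = 65.9°: √(L² − r² sin²θ) = 0.051325 m.
v = −0.0131·348.8·0.91283·[1 + 0.0131·0.40833/0.051325] = -4.606 m/s.
|v| = 4.606 m/s = 4606 mm/s.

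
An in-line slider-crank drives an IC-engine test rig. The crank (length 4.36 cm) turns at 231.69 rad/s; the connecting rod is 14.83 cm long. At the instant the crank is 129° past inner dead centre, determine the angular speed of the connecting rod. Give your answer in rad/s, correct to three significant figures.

44.0

ω = 231.7 rad/s
The rod makes angle φ with the slider axis where L sinφ = r sinθ; differentiating, L cosφ·φ̇ = r ω cosθ.
L cosφ = √(L² − r² sin²θ) = 0.14438 m.
|ω_rod| = r ω |cosθ| / √(L² − r² sin²θ) = 0.0436·231.7·0.62932/0.14438 = 44.032 rad/s.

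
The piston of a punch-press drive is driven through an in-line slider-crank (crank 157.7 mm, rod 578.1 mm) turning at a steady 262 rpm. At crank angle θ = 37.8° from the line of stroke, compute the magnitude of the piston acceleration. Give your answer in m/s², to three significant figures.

ω = 2π·262/60 = 27.44 rad/s
x(θ) = r cosθ + √(L² − r² sin²θ); with ω constant, a = ω²·d²x/dθ².
d²x/dθ² = −r cosθ − r²(cos2θ)/√u − r⁴ sin²2θ/(4u^{3/2}),  u = L² − r² sin²θ = 0.324857 m².
Substituting r = 0.1577 m, L = 0.5781 m, θ = 37.8°: d²x/dθ² = -0.13624 m.
a = ω²·d²x/dθ² = (27.44)²·(-0.13624) = -102.56 m/s²;  |a| = 102.56 m/s².

103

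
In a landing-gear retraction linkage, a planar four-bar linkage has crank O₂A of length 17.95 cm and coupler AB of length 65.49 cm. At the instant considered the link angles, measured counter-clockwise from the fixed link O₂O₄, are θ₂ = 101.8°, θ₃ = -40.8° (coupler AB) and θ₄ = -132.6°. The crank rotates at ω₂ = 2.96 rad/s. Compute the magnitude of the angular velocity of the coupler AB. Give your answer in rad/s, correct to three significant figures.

ω₂ = 2.96 rad/s
Differentiating the loop-closure r₂e^{iθ₂}+r₃e^{iθ₃}=r₁+r₄e^{iθ₄} gives r₂ω₂e^{iθ₂}+r₃ω₃e^{iθ₃}=r₄ω₄e^{iθ₄}.
Eliminating the other unknown: ω₃ = r₂ω₂ sin(θ₄−θ₂) / [r₃ sin(θ₃−θ₄)].
Numerator sine = +0.81310; denominator sine = +0.99951.
Result = 0.1795·2.96·(+0.81310) / (0.6549·(+0.99951)) = +0.65999 rad/s; magnitude 0.65999 rad/s.

0.660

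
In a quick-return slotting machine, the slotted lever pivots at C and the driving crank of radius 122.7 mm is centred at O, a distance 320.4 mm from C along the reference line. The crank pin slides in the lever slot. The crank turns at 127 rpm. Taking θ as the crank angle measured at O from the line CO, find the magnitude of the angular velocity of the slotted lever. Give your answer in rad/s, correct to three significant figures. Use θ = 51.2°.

3.16

ω = 13.3 rad/s (from 127 rpm).
Crank pin A relative to C: A = (d + r cosθ, r sinθ); lever angle φ = atan2(r sinθ, d + r cosθ).
Differentiating tanφ: φ̇ = rω(d cosθ + r)/(d² + r² + 2dr cosθ).
d² + r² + 2dr cosθ = |CA|² = 0.166979 m²;  d cosθ + r = +0.32346 m.
|ω_lever| = |0.1227·13.3·+0.32346| / 0.166979 = 3.1611 rad/s.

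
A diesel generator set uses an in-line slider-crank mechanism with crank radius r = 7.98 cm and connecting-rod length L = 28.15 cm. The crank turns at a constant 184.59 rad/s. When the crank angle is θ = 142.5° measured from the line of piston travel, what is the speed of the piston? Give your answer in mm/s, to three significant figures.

ω = 184.6 rad/s
For an in-line slider-crank, x = r cosθ + √(L² − r² sin²θ), so v = −rω sinθ·[1 + r cosθ/√(L² − r² sin²θ)].
With r = 0.0798 m, L = 0.2815 m, θ = 142.5°: √(L² − r² sin²θ) = 0.27728 m.
v = −0.0798·184.6·0.60876·[1 + 0.0798·-0.79335/0.27728] = -6.9198 m/s.
|v| = 6.9198 m/s = 6919.8 mm/s.

6920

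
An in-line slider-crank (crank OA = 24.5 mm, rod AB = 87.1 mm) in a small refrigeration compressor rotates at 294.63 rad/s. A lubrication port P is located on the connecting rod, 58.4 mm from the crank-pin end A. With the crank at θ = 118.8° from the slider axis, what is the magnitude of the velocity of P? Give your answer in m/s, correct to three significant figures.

ω = 294.6 rad/s.  Crank-pin speed |V_A| = rω = 7.2184 m/s, perpendicular to OA.
Rod angle: sinφ = −(r/L) sinθ ⇒ φ = -14.270°; ω_rod = −rω cosθ/√(L²−r²sin²θ) = +41.197 rad/s.
V_P = V_A + ω_rod × AP, with AP = 0.0584 m along the rod.
Components: V_Px = −rω sinθ − a·ω_rod·sinφ = -5.7325 m/s;  V_Py = rω cosθ + a·ω_rod·cosφ = -1.1459 m/s.
|V_P| = √(V_Px² + V_Py²) = 5.8459 m/s.

5.85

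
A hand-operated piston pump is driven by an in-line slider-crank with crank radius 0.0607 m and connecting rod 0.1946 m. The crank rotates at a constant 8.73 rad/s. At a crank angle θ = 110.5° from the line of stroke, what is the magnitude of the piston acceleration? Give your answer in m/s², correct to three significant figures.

ω = 8.73 rad/s
x(θ) = r cosθ + √(L² − r² sin²θ); with ω constant, a = ω²·d²x/dθ².
d²x/dθ² = −r cosθ − r²(cos2θ)/√u − r⁴ sin²2θ/(4u^{3/2}),  u = L² − r² sin²θ = 0.0346366 m².
Substituting r = 0.0607 m, L = 0.1946 m, θ = 110.5°: d²x/dθ² = +0.035972 m.
a = ω²·d²x/dθ² = (8.73)²·(+0.035972) = +2.7416 m/s²;  |a| = 2.7416 m/s².

2.74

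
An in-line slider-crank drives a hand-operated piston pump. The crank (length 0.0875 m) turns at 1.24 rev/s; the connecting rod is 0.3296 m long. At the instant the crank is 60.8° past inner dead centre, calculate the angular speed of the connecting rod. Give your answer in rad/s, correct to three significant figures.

ω = 7.791 rad/s (converted from 1.24 rev/s).
The rod makes angle φ with the slider axis where L sinφ = r sinθ; differentiating, L cosφ·φ̇ = r ω cosθ.
L cosφ = √(L² − r² sin²θ) = 0.32063 m.
|ω_rod| = r ω |cosθ| / √(L² − r² sin²θ) = 0.0875·7.791·0.48786/0.32063 = 1.0373 rad/s.

1.04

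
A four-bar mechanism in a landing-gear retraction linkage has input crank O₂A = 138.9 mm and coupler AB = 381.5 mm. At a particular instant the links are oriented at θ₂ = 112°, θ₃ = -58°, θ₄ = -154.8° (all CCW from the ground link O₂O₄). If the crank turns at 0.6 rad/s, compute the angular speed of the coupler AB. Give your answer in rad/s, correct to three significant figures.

ω₂ = 0.6 rad/s
Differentiating the loop-closure r₂e^{iθ₂}+r₃e^{iθ₃}=r₁+r₄e^{iθ₄} gives r₂ω₂e^{iθ₂}+r₃ω₃e^{iθ₃}=r₄ω₄e^{iθ₄}.
Eliminating the other unknown: ω₃ = r₂ω₂ sin(θ₄−θ₂) / [r₃ sin(θ₃−θ₄)].
Numerator sine = +0.99844; denominator sine = +0.99297.
Result = 0.1389·0.6·(+0.99844) / (0.3815·(+0.99297)) = +0.21966 rad/s; magnitude 0.21966 rad/s.

0.220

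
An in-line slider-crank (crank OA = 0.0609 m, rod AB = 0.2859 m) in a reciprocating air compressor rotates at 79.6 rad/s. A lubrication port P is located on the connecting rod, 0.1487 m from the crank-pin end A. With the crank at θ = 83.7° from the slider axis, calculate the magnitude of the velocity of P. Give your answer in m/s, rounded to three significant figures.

ω = 79.6 rad/s.  Crank-pin speed |V_A| = rω = 4.8476 m/s, perpendicular to OA.
Rod angle: sinφ = −(r/L) sinθ ⇒ φ = -12.223°; ω_rod = −rω cosθ/√(L²−r²sin²θ) = -1.9038 rad/s.
V_P = V_A + ω_rod × AP, with AP = 0.1487 m along the rod.
Components: V_Px = −rω sinθ − a·ω_rod·sinφ = -4.8783 m/s;  V_Py = rω cosθ + a·ω_rod·cosφ = +0.25528 m/s.
|V_P| = √(V_Px² + V_Py²) = 4.885 m/s.

4.88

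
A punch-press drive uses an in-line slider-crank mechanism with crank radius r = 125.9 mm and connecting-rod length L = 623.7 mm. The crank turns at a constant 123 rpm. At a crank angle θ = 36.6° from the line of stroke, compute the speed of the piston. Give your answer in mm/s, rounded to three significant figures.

ω = 2π·123/60 = 12.88 rad/s
For an in-line slider-crank, x = r cosθ + √(L² − r² sin²θ), so v = −rω sinθ·[1 + r cosθ/√(L² − r² sin²θ)].
With r = 0.1259 m, L = 0.6237 m, θ = 36.6°: √(L² − r² sin²θ) = 0.61917 m.
v = −0.1259·12.88·0.59622·[1 + 0.1259·0.80282/0.61917] = -1.1247 m/s.
|v| = 1.1247 m/s = 1124.7 mm/s.

1120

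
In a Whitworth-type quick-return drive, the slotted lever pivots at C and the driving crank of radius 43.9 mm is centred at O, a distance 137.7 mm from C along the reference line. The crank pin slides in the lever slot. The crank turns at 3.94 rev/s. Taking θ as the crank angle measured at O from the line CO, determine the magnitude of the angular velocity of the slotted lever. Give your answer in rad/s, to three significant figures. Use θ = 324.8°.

5.53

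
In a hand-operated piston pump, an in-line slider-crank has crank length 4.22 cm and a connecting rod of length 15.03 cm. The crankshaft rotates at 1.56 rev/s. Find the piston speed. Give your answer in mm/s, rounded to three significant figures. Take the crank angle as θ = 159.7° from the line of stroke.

ω = 2π·1.56 = 9.802 rad/s
For an in-line slider-crank, x = r cosθ + √(L² − r² sin²θ), so v = −rω sinθ·[1 + r cosθ/√(L² − r² sin²θ)].
With r = 0.0422 m, L = 0.1503 m, θ = 159.7°: √(L² − r² sin²θ) = 0.14959 m.
v = −0.0422·9.802·0.34694·[1 + 0.0422·-0.93789/0.14959] = -0.10553 m/s.
|v| = 0.10553 m/s = 105.53 mm/s.

106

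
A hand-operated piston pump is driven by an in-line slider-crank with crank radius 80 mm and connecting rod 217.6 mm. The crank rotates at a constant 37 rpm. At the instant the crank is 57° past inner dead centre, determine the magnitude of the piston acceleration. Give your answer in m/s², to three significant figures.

0.480

ω = 2π·37/60 = 3.875 rad/s
x(θ) = r cosθ + √(L² − r² sin²θ); with ω constant, a = ω²·d²x/dθ².
d²x/dθ² = −r cosθ − r²(cos2θ)/√u − r⁴ sin²2θ/(4u^{3/2}),  u = L² − r² sin²θ = 0.0428482 m².
Substituting r = 0.08 m, L = 0.2176 m, θ = 57°: d²x/dθ² = -0.031959 m.
a = ω²·d²x/dθ² = (3.875)²·(-0.031959) = -0.47979 m/s²;  |a| = 0.47979 m/s².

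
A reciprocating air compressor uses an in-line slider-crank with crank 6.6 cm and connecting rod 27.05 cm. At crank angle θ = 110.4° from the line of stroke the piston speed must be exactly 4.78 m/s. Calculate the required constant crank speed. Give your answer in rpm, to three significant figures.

809

For an in-line slider-crank, |v_piston| = rω|sinθ|·[1 + r cosθ/√(L² − r² sin²θ)].
With r = 0.066 m, L = 0.2705 m, θ = 110.4°: the bracketed kinematic factor |dx/dθ| = 0.056456 m.
ω = v/|dx/dθ| = 4.78/0.056456 = 84.667 rad/s.
N = 60ω/(2π) = 808.51 rpm.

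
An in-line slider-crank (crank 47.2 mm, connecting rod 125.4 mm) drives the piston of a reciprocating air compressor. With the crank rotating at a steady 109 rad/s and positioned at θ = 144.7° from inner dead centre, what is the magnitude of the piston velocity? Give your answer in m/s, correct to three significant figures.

2.04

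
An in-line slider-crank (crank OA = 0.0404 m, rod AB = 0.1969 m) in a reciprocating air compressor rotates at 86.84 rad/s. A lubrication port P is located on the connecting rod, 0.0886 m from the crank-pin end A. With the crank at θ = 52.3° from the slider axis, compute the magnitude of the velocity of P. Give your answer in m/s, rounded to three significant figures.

3.16

ω = 86.84 rad/s.  Crank-pin speed |V_A| = rω = 3.5083 m/s, perpendicular to OA.
Rod angle: sinφ = −(r/L) sinθ ⇒ φ = -9.343°; ω_rod = −rω cosθ/√(L²−r²sin²θ) = -11.043 rad/s.
V_P = V_A + ω_rod × AP, with AP = 0.0886 m along the rod.
Components: V_Px = −rω sinθ − a·ω_rod·sinφ = -2.9347 m/s;  V_Py = rω cosθ + a·ω_rod·cosφ = +1.18 m/s.
|V_P| = √(V_Px² + V_Py²) = 3.1631 m/s.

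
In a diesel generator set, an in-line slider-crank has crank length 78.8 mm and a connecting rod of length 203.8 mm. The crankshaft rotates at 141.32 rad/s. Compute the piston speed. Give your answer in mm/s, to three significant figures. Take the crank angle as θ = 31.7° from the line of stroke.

7820

ω = 141.3 rad/s
For an in-line slider-crank, x = r cosθ + √(L² − r² sin²θ), so v = −rω sinθ·[1 + r cosθ/√(L² − r² sin²θ)].
With r = 0.0788 m, L = 0.2038 m, θ = 31.7°: √(L² − r² sin²θ) = 0.19955 m.
v = −0.0788·141.3·0.52547·[1 + 0.0788·0.85081/0.19955] = -7.8177 m/s.
|v| = 7.8177 m/s = 7817.7 mm/s.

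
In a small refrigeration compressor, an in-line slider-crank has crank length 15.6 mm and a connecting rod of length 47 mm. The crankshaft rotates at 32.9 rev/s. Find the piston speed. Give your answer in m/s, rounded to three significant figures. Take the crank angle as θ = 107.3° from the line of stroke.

ω = 2π·32.9 = 206.7 rad/s
For an in-line slider-crank, x = r cosθ + √(L² − r² sin²θ), so v = −rω sinθ·[1 + r cosθ/√(L² − r² sin²θ)].
With r = 0.0156 m, L = 0.047 m, θ = 107.3°: √(L² − r² sin²θ) = 0.044578 m.
v = −0.0156·206.7·0.95476·[1 + 0.0156·-0.29737/0.044578] = -2.7585 m/s.
|v| = 2.7585 m/s.

2.76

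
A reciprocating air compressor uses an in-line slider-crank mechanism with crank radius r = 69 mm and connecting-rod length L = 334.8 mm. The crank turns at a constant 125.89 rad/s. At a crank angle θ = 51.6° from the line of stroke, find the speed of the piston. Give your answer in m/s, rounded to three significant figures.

ω = 125.9 rad/s
For an in-line slider-crank, x = r cosθ + √(L² − r² sin²θ), so v = −rω sinθ·[1 + r cosθ/√(L² − r² sin²θ)].
With r = 0.069 m, L = 0.3348 m, θ = 51.6°: √(L² − r² sin²θ) = 0.3304 m.
v = −0.069·125.9·0.78369·[1 + 0.069·0.62115/0.3304] = -7.6905 m/s.
|v| = 7.6905 m/s.

7.69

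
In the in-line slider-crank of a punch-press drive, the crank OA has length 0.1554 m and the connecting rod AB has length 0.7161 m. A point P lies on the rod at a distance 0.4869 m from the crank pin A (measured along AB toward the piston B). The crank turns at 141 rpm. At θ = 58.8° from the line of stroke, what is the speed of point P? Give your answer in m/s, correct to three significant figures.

ω = 14.77 rad/s.  Crank-pin speed |V_A| = rω = 2.2946 m/s, perpendicular to OA.
Rod angle: sinφ = −(r/L) sinθ ⇒ φ = -10.697°; ω_rod = −rω cosθ/√(L²−r²sin²θ) = -1.6892 rad/s.
V_P = V_A + ω_rod × AP, with AP = 0.4869 m along the rod.
Components: V_Px = −rω sinθ − a·ω_rod·sinφ = -2.1154 m/s;  V_Py = rω cosθ + a·ω_rod·cosφ = +0.38045 m/s.
|V_P| = √(V_Px² + V_Py²) = 2.1493 m/s.

2.15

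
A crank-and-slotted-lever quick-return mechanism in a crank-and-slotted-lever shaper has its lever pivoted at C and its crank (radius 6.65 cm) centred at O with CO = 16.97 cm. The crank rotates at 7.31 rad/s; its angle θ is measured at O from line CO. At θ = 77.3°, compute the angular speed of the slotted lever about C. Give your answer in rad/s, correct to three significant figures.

ω = 7.31 rad/s
Crank pin A relative to C: A = (d + r cosθ, r sinθ); lever angle φ = atan2(r sinθ, d + r cosθ).
Differentiating tanφ: φ̇ = rω(d cosθ + r)/(d² + r² + 2dr cosθ).
d² + r² + 2dr cosθ = |CA|² = 0.0381823 m²;  d cosθ + r = +0.10381 m.
|ω_lever| = |0.0665·7.31·+0.10381| / 0.0381823 = 1.3216 rad/s.

1.32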